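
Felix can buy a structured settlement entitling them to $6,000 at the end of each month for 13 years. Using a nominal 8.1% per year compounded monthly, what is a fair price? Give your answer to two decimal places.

With 12 periods per year: i = 0.00675, n = 156.
Annuity factor a(156|0.00675) = 96.277622; PV = 6000 × 96.277622 = 577,665.7304

$577,665.73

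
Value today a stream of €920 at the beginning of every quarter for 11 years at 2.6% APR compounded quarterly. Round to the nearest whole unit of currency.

€35,336

With 4 periods per year: i = 0.0065, n = 44.
Annuity factor a(44|0.0065) × (1+i) = 38.408315; PV = 920 × 38.408315 = 35,335.6496
(annuity-due: payments at period start, so ×(1+i).)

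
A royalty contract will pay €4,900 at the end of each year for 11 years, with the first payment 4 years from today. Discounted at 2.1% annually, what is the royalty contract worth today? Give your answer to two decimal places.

€44,801.71

Value one period before first payment (t=3): 4900 × [1 − (1+0.021)^(−11)] / 0.021 = 4900 × 9.731409 = 47,683.9024
Discount back 3 years: 47,683.9024 × (1+0.021)^(−3) = 47,683.9024 × 0.939556 = 44,801.7073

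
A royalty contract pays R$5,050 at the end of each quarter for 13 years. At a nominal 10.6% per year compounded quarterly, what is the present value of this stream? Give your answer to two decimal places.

R$141,658.04

With 4 periods per year: i = 0.0265, n = 52.
PV = 5050 × [1 − (1+0.0265)^(−52)] / 0.0265 = 5050 × 28.051096 = 141,658.0368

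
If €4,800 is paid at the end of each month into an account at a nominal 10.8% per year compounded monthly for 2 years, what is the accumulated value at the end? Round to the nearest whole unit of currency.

Periodic rate i = 0.108/12 = 0.009; n = 2 × 12 = 24 periods.
FV = PMT · [(1+i)^n − 1] / i = 4800 · 26.655977 = 127,948.6913

€127,949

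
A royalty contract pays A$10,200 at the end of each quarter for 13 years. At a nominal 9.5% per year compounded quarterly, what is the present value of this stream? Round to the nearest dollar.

A$302,751

Periodic rate i = 0.095/4 = 0.02375; n = 13 × 4 = 52 periods.
Annuity factor a(52|0.02375) = 29.681510; PV = 10200 × 29.681510 = 302,751.4008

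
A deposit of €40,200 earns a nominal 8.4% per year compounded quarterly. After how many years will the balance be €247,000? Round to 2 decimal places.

21.84 years

Periodic rate i = 0.084/4 = 0.021.
n = ln(247000/40200) / ln(1+0.021) = ln(6.14428) / 0.020783 = 87.3580 quarters
= 87.3580/4 years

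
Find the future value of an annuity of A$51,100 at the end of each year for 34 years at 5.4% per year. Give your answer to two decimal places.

A$4,710,986.78

Accumulation factor s(34|0.054) = 92.191522; FV = 51100 × 92.191522 = 4,710,986.7777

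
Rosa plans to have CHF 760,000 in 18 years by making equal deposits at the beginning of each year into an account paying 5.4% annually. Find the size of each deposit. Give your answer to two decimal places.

FV-annuity factor × (1+i) = 30.782624; PMT = 760000 / 30.782624 = 24,689.2535

CHF 24,689.25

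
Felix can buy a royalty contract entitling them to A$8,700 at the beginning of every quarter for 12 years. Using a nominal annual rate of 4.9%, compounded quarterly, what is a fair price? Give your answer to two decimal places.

A$318,169.11

With 4 periods per year: i = 0.01225, n = 48.
PV = PMT · [1 − (1+i)^(−n)] / i × (1+i) = 8700 · 36.571162 = 318,169.1065
(annuity-due: payments at period start, so ×(1+i).)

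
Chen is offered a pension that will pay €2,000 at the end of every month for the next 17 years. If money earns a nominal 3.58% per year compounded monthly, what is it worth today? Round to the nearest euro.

€305,293

With 12 periods per year: i = 0.00298333, n = 204.
Annuity factor a(204|0.00298333) = 152.646269; PV = 2000 × 152.646269 = 305,292.5386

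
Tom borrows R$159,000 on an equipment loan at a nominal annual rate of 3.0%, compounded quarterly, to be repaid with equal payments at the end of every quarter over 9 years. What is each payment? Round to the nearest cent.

R$5,056.16

With 4 periods per year: i = 0.0075, n = 36.
Annuity-PV factor = 31.446805; PMT = 159000 / 31.446805 = 5,056.1575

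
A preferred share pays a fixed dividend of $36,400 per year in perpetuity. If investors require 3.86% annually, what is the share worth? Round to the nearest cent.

PV = PMT / i = 36400 / 0.0386 = 943,005.1813

$943,005.18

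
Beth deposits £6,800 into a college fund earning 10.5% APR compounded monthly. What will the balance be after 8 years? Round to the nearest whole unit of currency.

i = 0.105/12 = 0.00875 per month; n = 8·12 = 96.
6,800 × (1+0.00875)^96 = 6,800 × 2.307919 = 15,693.8499

£15,694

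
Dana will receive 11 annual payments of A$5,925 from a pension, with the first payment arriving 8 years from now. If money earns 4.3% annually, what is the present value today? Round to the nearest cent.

Value one period before first payment (t=7): 5925 × [1 − (1+0.043)^(−11)] / 0.043 = 5925 × 8.620429 = 51,076.0415
Discount back 7 years: 51,076.0415 × (1+0.043)^(−7) = 51,076.0415 × 0.744749 = 38,038.8232

A$38,038.82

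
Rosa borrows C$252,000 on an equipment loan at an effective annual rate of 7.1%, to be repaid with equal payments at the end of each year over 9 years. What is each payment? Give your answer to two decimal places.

Annuity-PV factor = 6.487607; PMT = 252000 / 6.487607 = 38,843.2902

C$38,843.29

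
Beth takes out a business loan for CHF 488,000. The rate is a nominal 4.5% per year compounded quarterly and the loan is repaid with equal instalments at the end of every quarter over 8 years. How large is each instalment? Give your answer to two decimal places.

CHF 18,244.05

Periodic rate i = 0.045/4 = 0.01125; n = 8 × 4 = 32 periods.
Annuity-PV factor = 26.748442; PMT = 488000 / 26.748442 = 18,244.0530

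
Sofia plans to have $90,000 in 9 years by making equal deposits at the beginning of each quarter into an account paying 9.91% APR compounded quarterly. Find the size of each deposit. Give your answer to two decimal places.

Periodic rate i = 0.0991/4 = 0.024775; n = 9 × 4 = 36 periods.
FV-annuity factor × (1+i) = 58.462267; PMT = 90000 / 58.462267 = 1,539.4545

$1,539.45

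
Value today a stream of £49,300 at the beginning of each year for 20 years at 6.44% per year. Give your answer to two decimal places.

£580,961.14

Annuity factor a(20|0.0644) × (1+i) = 11.784202; PV = 49300 × 11.784202 = 580,961.1358
Payments are at the start of each period, so multiply by (1+i).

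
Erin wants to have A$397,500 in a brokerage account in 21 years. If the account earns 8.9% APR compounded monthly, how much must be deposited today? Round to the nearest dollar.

A$61,750

With 12 periods per year: i = 0.00741667, n = 252.
Discount factor = (1+0.00741667)^(−252) = 0.155346; PV = 397,500 × 0.155346 = 61,749.8613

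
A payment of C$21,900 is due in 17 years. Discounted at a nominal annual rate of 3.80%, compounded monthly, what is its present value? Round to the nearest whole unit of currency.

C$11,490

Periodic rate i = 0.038/12 = 0.00316667; n = 17 × 12 = 204 periods.
PV = 21,900 / (1 + 0.00316667)^204 = 21,900 / 1.905948 = 11,490.3473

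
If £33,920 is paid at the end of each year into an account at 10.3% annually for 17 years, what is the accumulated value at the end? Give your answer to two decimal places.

FV = PMT · [(1+i)^n − 1] / i = 33920 · 41.689294 = 1,414,100.8424

£1,414,100.84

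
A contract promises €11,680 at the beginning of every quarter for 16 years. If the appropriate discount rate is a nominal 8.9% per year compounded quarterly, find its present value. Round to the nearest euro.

€405,400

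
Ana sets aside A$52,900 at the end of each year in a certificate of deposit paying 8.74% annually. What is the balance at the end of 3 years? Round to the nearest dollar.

FV = 52900 × [(1+0.0874)^3 − 1] / 0.0874 = 52900 × 3.269839 = 172,974.4704

A$172,974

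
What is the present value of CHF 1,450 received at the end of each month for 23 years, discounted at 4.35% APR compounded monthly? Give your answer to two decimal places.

CHF 252,655.47

With 12 periods per year: i = 0.003625, n = 276.
PV = 1450 × [1 − (1+0.003625)^(−276)] / 0.003625 = 1450 × 174.245152 = 252,655.4705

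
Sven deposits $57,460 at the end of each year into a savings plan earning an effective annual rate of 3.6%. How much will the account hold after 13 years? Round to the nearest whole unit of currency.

FV = PMT · [(1+i)^n − 1] / i = 57460 · 16.214284 = 931,672.7761

$931,673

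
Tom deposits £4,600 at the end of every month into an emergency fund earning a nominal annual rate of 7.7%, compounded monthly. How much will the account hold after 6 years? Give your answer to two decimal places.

£419,308.06

With 12 periods per year: i = 0.00641667, n = 72.
FV = 4600 × [(1+0.00641667)^72 − 1] / 0.00641667 = 4600 × 91.153925 = 419,308.0556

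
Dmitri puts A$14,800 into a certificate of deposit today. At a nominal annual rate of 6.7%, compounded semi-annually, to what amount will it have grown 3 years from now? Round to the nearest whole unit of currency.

A$18,035

i = 0.067/2 = 0.0335 per half-year; n = 3·2 = 6.
14,800 × (1+0.0335)^6 = 14,800 × 1.218605 = 18,035.3511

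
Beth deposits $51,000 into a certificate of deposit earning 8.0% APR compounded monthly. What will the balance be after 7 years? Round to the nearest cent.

$89,118.52

Periodic rate i = 0.08/12 = 0.00666667; n = 7 × 12 = 84 periods.
51,000 × (1+0.00666667)^84 = 51,000 × 1.747422 = 89,118.5246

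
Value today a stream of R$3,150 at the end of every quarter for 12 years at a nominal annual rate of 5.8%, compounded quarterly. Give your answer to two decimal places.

Periodic rate i = 0.058/4 = 0.0145; n = 12 × 4 = 48 periods.
PV = PMT · [1 − (1+i)^(−n)] / i = 3150 · 34.408716 = 108,387.4562

R$108,387.46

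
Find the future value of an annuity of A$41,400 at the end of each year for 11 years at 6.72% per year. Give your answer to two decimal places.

FV = PMT · [(1+i)^n − 1] / i = 41400 · 15.551343 = 643,825.5962

A$643,825.60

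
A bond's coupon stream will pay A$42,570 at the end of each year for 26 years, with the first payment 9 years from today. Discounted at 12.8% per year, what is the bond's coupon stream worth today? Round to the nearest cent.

PV at t=8 (ordinary 26-year annuity): 42570 × a(26|0.128) = 42570 × 7.471501 = 318,061.7864
PV₀ = 318,061.7864 / (1+0.128)^8 = 318,061.7864 / 2.621035 = 121,349.6971

A$121,349.70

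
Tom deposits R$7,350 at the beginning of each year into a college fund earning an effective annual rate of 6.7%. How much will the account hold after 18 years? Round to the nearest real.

FV = PMT · [(1+i)^n − 1] / i × (1+i) = 7350 · 35.248603 = 259,077.2356
(Beginning-of-period payments → annuity-due factor ×(1+i).)

R$259,077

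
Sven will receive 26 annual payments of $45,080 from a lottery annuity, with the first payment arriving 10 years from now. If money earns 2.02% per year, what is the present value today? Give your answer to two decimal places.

$755,808.50

Value one period before first payment (t=9): 45080 × [1 − (1+0.0202)^(−26)] / 0.0202 = 45080 × 20.072235 = 904,856.3567
PV₀ = 904,856.3567 / (1+0.0202)^9 = 904,856.3567 / 1.197203 = 755,808.4951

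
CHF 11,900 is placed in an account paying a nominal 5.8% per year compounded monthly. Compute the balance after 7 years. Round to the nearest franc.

i = 0.058/12 = 0.00483333 per month; n = 7·12 = 84.
11,900 × (1+0.00483333)^84 = 11,900 × 1.499335 = 17,842.0920

CHF 17,842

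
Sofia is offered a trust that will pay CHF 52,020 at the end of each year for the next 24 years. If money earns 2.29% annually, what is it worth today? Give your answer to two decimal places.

CHF 952,330.86

PV = 52020 × [1 − (1+0.0229)^(−24)] / 0.0229 = 52020 × 18.307014 = 952,330.8594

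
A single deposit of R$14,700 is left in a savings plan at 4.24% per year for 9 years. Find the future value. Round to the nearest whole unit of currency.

FV = PV·(1+i)^n = 14,700 × 1.453147 = 21,361.2646

R$21,361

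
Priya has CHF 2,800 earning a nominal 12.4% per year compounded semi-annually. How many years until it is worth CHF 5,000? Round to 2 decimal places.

4.82 years

Periodic rate i = 0.124/2 = 0.062.
n = ln(5000/2800) / ln(1+0.062) = ln(1.78571) / 0.060154 = 9.6389 half-years
= 9.6389/2 years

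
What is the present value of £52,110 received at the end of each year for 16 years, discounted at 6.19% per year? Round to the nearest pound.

£519,815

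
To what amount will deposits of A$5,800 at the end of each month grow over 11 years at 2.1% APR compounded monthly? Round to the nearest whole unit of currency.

i = 0.021/12 = 0.00175 per month; n = 11·12 = 132.
FV = PMT · [(1+i)^n − 1] / i = 5800 · 148.345664 = 860,404.8538

A$860,405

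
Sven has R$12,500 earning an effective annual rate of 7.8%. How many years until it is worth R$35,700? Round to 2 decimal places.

13.97 years

n = ln(35700/12500) / ln(1+0.078) = ln(2.85600) / 0.075107 = 13.9723 years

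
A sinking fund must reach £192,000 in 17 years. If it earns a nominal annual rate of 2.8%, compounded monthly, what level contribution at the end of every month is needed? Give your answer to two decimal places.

i = 0.028/12 = 0.00233333 per month; n = 17·12 = 204.
FV-annuity factor = 260.884617; PMT = 192000 / 260.884617 = 735.9575

£735.96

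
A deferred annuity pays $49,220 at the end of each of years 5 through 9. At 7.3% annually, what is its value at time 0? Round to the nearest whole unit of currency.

PV at t=4 (ordinary 5-year annuity): 49220 × a(5|0.073) = 49220 × 4.067472 = 200,200.9540
PV₀ = 200,200.9540 / (1+0.073)^4 = 200,200.9540 / 1.325558 = 151,031.4023

$151,031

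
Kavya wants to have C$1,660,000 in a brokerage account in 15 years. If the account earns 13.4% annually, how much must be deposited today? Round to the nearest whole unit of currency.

C$251,717

PV = FV·(1+i)^(−n) = 1,660,000 × 0.151637 = 251,716.8392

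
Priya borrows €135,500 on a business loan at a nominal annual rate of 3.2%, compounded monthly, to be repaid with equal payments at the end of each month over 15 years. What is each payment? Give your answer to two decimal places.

€948.83

i = 0.032/12 = 0.00266667 per month; n = 15·12 = 180.
Annuity-PV factor = 142.807936; PMT = 135500 / 142.807936 = 948.8268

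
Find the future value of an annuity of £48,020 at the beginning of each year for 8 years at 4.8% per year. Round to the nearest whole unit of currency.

£477,134

FV = PMT · [(1+i)^n − 1] / i × (1+i) = 48020 · 9.936161 = 477,134.4657
(Beginning-of-period payments → annuity-due factor ×(1+i).)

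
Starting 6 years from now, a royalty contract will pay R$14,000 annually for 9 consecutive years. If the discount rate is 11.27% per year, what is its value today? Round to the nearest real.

R$44,975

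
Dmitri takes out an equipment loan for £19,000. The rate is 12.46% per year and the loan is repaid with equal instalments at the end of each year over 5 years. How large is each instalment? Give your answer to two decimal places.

£5,330.98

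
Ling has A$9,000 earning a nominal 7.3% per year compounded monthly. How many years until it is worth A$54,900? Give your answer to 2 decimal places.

24.85 years

Periodic rate i = 0.073/12 = 0.00608333.
(1+i)^n = 54900/9000 = 6.10000, so n = ln 6.10000 / ln 1.00608 = 298.1562 months
= 298.1562/12 years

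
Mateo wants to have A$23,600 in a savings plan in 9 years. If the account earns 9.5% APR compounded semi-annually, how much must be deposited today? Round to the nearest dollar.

A$10,236

i = 0.095/2 = 0.0475 per half-year; n = 9·2 = 18.
Discount factor = (1+0.0475)^(−18) = 0.433738; PV = 23,600 × 0.433738 = 10,236.2158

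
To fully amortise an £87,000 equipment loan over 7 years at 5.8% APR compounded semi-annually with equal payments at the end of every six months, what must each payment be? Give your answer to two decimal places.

£7,649.39

With 2 periods per year: i = 0.029, n = 14.
PMT = 87000 / ( [1 − (1+0.029)^(−14)] / 0.029 ) = 87000 / 11.373460 = 7,649.3869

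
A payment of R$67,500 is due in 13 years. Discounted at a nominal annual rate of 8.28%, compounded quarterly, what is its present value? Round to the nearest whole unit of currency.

R$23,260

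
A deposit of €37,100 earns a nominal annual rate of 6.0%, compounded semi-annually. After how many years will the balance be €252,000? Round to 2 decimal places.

32.41 years

Periodic rate i = 0.06/2 = 0.03.
n = ln(252000/37100) / ln(1+0.03) = ln(6.79245) / 0.029559 = 64.8136 half-years
= 64.8136/2 years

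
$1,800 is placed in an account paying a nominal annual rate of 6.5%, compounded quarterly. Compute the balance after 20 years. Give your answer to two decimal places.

i = 0.065/4 = 0.01625 per quarter; n = 20·4 = 80.
FV = PV·(1+i)^n = 1,800 × 3.631154 = 6,536.0775

$6,536.08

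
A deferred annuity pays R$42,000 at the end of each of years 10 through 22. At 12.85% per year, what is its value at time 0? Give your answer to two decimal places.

Value one period before first payment (t=9): 42000 × [1 − (1+0.1285)^(−13)] / 0.1285 = 42000 × 6.165598 = 258,955.1179
PV₀ = 258,955.1179 / (1+0.1285)^9 = 258,955.1179 / 2.968343 = 87,238.9496

R$87,238.95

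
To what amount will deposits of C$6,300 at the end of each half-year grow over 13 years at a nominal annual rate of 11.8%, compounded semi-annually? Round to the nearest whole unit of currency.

i = 0.118/2 = 0.059 per half-year; n = 13·2 = 26.
Accumulation factor s(26|0.059) = 58.289836; FV = 6300 × 58.289836 = 367,225.9696

C$367,226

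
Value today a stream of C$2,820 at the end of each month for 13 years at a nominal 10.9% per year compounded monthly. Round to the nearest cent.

Periodic rate i = 0.109/12 = 0.00908333; n = 13 × 12 = 156 periods.
PV = PMT · [1 − (1+i)^(−n)] / i = 2820 · 83.229791 = 234,708.0095

C$234,708.01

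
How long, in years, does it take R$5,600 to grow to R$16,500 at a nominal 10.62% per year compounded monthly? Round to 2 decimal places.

Periodic rate i = 0.1062/12 = 0.00885.
(1+i)^n = 16500/5600 = 2.94643, so n = ln 2.94643 / ln 1.00885 = 122.6405 months
= 122.6405/12 years

10.22 years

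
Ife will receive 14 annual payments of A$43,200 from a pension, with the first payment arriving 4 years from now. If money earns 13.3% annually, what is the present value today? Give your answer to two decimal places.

Value one period before first payment (t=3): 43200 × [1 − (1+0.133)^(−14)] / 0.133 = 43200 × 6.209827 = 268,264.5355
Discount back 3 years: 268,264.5355 × (1+0.133)^(−3) = 268,264.5355 × 0.687559 = 184,447.8228

A$184,447.82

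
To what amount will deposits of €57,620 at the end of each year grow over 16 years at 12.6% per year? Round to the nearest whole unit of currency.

€2,596,332

Accumulation factor s(16|0.126) = 45.059567; FV = 57620 × 45.059567 = 2,596,332.2338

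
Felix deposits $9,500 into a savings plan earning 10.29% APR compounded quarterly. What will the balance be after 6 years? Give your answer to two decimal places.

$17,476.97

With 4 periods per year: i = 0.025725, n = 24.
FV = 9,500 × (1 + 0.025725)^24 = 17,476.9717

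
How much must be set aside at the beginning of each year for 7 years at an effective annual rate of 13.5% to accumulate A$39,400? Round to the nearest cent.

A$3,285.32

FV-annuity factor × (1+i) = 11.992731; PMT = 39400 / 11.992731 = 3,285.3233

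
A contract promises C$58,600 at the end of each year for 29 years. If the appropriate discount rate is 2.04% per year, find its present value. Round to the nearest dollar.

C$1,273,269

Annuity factor a(29|0.0204) = 21.728147; PV = 58600 × 21.728147 = 1,273,269.4091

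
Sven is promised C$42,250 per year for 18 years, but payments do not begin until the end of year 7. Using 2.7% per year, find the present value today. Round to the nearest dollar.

PV at t=6 (ordinary 18-year annuity): 42250 × a(18|0.027) = 42250 × 14.108927 = 596,102.1797
Discount back 6 years: 596,102.1797 × (1+0.027)^(−6) = 596,102.1797 × 0.852270 = 508,040.1648

C$508,040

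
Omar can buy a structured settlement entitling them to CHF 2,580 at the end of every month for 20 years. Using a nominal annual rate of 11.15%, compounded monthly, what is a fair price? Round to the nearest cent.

i = 0.1115/12 = 0.00929167 per month; n = 20·12 = 240.
PV = PMT · [1 − (1+i)^(−n)] / i = 2580 · 95.930980 = 247,501.9276

CHF 247,501.93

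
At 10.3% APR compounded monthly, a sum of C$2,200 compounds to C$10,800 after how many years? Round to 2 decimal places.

Periodic rate i = 0.103/12 = 0.00858333.
(1+i)^n = 10800/2200 = 4.90909, so n = ln 4.90909 / ln 1.00858 = 186.1640 months
= 186.1640/12 years

15.51 years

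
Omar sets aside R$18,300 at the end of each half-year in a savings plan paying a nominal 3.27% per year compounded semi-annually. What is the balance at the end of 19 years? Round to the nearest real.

R$953,634

i = 0.0327/2 = 0.01635 per half-year; n = 19·2 = 38.
FV = PMT · [(1+i)^n − 1] / i = 18300 · 52.111160 = 953,634.2234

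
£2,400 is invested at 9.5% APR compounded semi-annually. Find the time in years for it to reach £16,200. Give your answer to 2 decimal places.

Periodic rate i = 0.095/2 = 0.0475.
n = ln(16200/2400) / ln(1+0.0475) = ln(6.75000) / 0.046406 = 41.1483 half-years
= 41.1483/2 years

20.57 years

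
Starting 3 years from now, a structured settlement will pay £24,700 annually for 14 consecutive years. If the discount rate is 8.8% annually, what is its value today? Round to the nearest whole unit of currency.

£164,310

PV at t=2 (ordinary 14-year annuity): 24700 × a(14|0.088) = 24700 × 7.874541 = 194,501.1720
PV₀ = 194,501.1720 / (1+0.088)^2 = 194,501.1720 / 1.183744 = 164,310.1650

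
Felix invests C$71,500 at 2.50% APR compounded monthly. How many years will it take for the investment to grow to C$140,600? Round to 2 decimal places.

27.08 years

Periodic rate i = 0.025/12 = 0.00208333.
n = ln(140600/71500) / ln(1+0.00208333) = ln(1.96643) / 0.002081 = 324.9243 months
= 324.9243/12 years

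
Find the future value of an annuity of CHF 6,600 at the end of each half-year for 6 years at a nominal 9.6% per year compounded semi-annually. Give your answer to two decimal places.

With 2 periods per year: i = 0.048, n = 12.
FV = 6600 × [(1+0.048)^12 − 1] / 0.048 = 6600 × 15.734073 = 103,844.8800

CHF 103,844.88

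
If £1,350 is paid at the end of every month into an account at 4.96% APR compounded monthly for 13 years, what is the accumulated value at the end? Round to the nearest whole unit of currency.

With 12 periods per year: i = 0.00413333, n = 156.
Accumulation factor s(156|0.00413333) = 218.485922; FV = 1350 × 218.485922 = 294,955.9942

£294,956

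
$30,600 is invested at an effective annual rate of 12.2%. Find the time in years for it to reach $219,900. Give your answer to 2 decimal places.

17.13 years

(1+i)^n = 219900/30600 = 7.18627, so n = ln 7.18627 / ln 1.122 = 17.1325 years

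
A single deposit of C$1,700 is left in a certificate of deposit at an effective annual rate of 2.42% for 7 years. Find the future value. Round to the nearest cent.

C$2,009.75

FV = PV·(1+i)^n = 1,700 × 1.182207 = 2,009.7513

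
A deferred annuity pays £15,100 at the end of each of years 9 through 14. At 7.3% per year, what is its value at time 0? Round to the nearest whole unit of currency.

£40,585

Value one period before first payment (t=8): 15100 × [1 − (1+0.073)^(−6)] / 0.073 = 15100 × 4.722714 = 71,312.9746
Discount back 8 years: 71,312.9746 × (1+0.073)^(−8) = 71,312.9746 × 0.569118 = 40,585.4884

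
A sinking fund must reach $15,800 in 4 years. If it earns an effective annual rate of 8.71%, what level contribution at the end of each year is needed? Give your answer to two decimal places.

$3,469.78

PMT = 15800 / ( [(1+0.0871)^4 − 1] / 0.0871 ) = 15800 / 4.553606 = 3,469.7773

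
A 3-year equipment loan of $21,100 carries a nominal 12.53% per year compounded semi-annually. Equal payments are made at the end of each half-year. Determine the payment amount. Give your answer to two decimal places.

$4,326.74

With 2 periods per year: i = 0.06265, n = 6.
PMT = 21100 / ( [1 − (1+0.06265)^(−6)] / 0.06265 ) = 21100 / 4.876647 = 4,326.7431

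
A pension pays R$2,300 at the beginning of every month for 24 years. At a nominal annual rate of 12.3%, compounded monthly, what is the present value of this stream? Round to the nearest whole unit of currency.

R$214,670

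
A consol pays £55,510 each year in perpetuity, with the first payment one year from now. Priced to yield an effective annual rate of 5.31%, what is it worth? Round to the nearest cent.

£1,045,386.06

PV = PMT / i = 55510 / 0.0531 = 1,045,386.0640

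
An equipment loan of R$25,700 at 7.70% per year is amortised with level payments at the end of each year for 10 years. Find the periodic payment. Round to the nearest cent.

Annuity-PV factor = 6.801834; PMT = 25700 / 6.801834 = 3,778.3925

R$3,778.39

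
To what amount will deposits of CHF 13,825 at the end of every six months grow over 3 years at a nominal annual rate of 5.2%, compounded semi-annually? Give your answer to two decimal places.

CHF 88,532.35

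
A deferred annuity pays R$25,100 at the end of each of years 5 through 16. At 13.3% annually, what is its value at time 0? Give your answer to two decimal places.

R$88,931.25

PV at t=4 (ordinary 12-year annuity): 25100 × a(12|0.133) = 25100 × 5.838487 = 146,546.0207
Discount back 4 years: 146,546.0207 × (1+0.133)^(−4) = 146,546.0207 × 0.606849 = 88,931.2488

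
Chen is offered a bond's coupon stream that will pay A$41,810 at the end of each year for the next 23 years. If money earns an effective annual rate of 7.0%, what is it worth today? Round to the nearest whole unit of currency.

PV = 41810 × [1 − (1+0.07)^(−23)] / 0.07 = 41810 × 11.272187 = 471,290.1544

A$471,290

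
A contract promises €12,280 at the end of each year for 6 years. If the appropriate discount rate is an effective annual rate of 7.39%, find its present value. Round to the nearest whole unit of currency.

€57,835

PV = 12280 × [1 − (1+0.0739)^(−6)] / 0.0739 = 12280 × 4.709689 = 57,834.9802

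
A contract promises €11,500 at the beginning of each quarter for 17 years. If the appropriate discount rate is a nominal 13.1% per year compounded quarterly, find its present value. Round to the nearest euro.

Periodic rate i = 0.131/4 = 0.03275; n = 17 × 4 = 68 periods.
PV = 11500 × [1 − (1+0.03275)^(−68)] / 0.03275 × (1+i) = 11500 × 28.009749 = 322,112.1182
(Beginning-of-period payments → annuity-due factor ×(1+i).)

€322,112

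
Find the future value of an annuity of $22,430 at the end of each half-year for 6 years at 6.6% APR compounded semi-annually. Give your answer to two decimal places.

i = 0.066/2 = 0.033 per half-year; n = 6·2 = 12.
FV = 22430 × [(1+0.033)^12 − 1] / 0.033 = 22430 × 14.436345 = 323,807.2244

$323,807.22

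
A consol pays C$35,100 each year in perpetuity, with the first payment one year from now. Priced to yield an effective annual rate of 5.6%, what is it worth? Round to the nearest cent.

C$626,785.71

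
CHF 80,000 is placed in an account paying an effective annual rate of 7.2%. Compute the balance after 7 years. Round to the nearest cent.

CHF 130,152.79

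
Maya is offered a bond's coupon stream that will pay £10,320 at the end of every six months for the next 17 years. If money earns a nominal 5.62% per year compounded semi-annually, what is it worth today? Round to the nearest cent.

£224,116.44

i = 0.0562/2 = 0.0281 per half-year; n = 17·2 = 34.
PV = PMT · [1 − (1+i)^(−n)] / i = 10320 · 21.716709 = 224,116.4400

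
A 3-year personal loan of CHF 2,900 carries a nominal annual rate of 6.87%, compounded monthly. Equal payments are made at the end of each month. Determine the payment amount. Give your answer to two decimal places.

CHF 89.37

i = 0.0687/12 = 0.005725 per month; n = 3·12 = 36.
Annuity-PV factor = 32.448892; PMT = 2900 / 32.448892 = 89.3713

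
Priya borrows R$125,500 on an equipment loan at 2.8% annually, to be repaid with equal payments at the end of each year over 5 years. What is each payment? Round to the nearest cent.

R$27,247.20

PMT = 125500 / ( [1 − (1+0.028)^(−5)] / 0.028 ) = 125500 / 4.605977 = 27,247.2031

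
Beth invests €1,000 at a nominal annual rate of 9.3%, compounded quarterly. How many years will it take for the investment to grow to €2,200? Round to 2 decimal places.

8.58 years

Periodic rate i = 0.093/4 = 0.02325.
n = ln(2200/1000) / ln(1+0.02325) = ln(2.20000) / 0.022984 = 34.3049 quarters
= 34.3049/4 years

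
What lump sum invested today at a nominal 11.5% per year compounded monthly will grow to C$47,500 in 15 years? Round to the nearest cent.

i = 0.115/12 = 0.00958333 per month; n = 15·12 = 180.
PV = 47,500 / (1 + 0.00958333)^180 = 47,500 / 5.566613 = 8,533.0163

C$8,533.02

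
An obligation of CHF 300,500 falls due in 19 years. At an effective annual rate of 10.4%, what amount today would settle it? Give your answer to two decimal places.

PV = 300,500 / (1 + 0.104)^19 = 300,500 / 6.552581 = 45,859.7921

CHF 45,859.79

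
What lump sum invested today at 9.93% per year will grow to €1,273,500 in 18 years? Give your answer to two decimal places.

Discount factor = (1+0.0993)^(−18) = 0.181931; PV = 1,273,500 × 0.181931 = 231,689.7633

€231,689.76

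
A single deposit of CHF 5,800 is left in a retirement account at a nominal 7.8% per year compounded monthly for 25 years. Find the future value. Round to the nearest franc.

CHF 40,510

Periodic rate i = 0.078/12 = 0.0065; n = 25 × 12 = 300 periods.
FV = 5,800 × (1 + 0.0065)^300 = 40,509.9550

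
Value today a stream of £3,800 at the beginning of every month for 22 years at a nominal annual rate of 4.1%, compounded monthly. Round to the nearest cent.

With 12 periods per year: i = 0.00341667, n = 264.
PV = PMT · [1 − (1+i)^(−n)] / i × (1+i) = 3800 · 174.335580 = 662,475.2046
Payments are at the start of each period, so multiply by (1+i).

£662,475.20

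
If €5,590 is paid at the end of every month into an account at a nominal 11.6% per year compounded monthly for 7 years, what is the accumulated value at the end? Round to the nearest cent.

€719,168.16

i = 0.116/12 = 0.00966667 per month; n = 7·12 = 84.
Accumulation factor s(84|0.00966667) = 128.652622; FV = 5590 × 128.652622 = 719,168.1565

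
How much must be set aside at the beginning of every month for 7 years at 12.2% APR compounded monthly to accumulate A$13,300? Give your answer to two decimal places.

A$99.97

Periodic rate i = 0.122/12 = 0.0101667; n = 7 × 12 = 84 periods.
FV-annuity factor × (1+i) = 133.035679; PMT = 13300 / 133.035679 = 99.9732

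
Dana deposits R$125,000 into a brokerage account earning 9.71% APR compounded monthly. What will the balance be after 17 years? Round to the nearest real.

With 12 periods per year: i = 0.00809167, n = 204.
FV = PV·(1+i)^n = 125,000 × 5.176128 = 647,016.0426

R$647,016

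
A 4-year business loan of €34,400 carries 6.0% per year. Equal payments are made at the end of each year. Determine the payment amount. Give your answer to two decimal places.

€9,927.55

Annuity-PV factor = 3.465106; PMT = 34400 / 3.465106 = 9,927.5473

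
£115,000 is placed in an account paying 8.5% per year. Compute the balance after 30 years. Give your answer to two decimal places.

FV = 115,000 × (1 + 0.085)^30 = 1,329,198.9388

£1,329,198.94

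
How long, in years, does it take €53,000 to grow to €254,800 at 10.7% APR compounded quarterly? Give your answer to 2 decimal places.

14.87 years

Periodic rate i = 0.107/4 = 0.02675.
(1+i)^n = 254800/53000 = 4.80755, so n = ln 4.80755 / ln 1.02675 = 59.4802 quarters
= 59.4802/4 years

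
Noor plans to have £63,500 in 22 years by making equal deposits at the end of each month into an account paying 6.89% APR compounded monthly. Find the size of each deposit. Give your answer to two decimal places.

Periodic rate i = 0.0689/12 = 0.00574167; n = 22 × 12 = 264 periods.
PMT = 63500 / ( [(1+0.00574167)^264 − 1] / 0.00574167 ) = 63500 / 615.390515 = 103.1865

£103.19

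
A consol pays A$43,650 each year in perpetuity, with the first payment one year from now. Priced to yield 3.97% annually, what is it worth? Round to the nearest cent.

PV = PMT / i = 43650 / 0.0397 = 1,099,496.2217

A$1,099,496.22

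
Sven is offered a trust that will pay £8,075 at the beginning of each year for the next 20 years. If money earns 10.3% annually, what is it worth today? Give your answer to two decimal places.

Annuity factor a(20|0.103) × (1+i) = 9.201340; PV = 8075 × 9.201340 = 74,300.8165
(annuity-due: payments at period start, so ×(1+i).)

£74,300.82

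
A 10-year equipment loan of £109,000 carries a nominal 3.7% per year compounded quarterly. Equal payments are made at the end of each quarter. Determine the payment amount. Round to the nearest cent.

With 4 periods per year: i = 0.00925, n = 40.
PMT = 109000 / ( [1 − (1+0.00925)^(−40)] / 0.00925 ) = 109000 / 33.307015 = 3,272.5839

£3,272.58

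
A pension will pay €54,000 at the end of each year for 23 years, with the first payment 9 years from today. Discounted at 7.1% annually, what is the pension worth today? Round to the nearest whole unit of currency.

€348,648

PV at t=8 (ordinary 23-year annuity): 54000 × a(23|0.071) = 54000 × 11.176578 = 603,535.2058
Discount back 8 years: 603,535.2058 × (1+0.071)^(−8) = 603,535.2058 × 0.577676 = 348,647.7301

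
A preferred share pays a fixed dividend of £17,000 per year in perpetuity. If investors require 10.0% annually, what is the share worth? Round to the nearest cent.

PV = PMT / i = 17000 / 0.1 = 170,000.0000

£170,000.00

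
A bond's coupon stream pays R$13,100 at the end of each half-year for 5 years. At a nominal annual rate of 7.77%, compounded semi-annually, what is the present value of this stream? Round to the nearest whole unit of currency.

With 2 periods per year: i = 0.03885, n = 10.
PV = PMT · [1 − (1+i)^(−n)] / i = 13100 · 8.157529 = 106,863.6351

R$106,864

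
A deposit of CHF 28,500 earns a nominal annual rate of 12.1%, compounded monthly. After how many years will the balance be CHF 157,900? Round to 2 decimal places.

14.22 years

Periodic rate i = 0.121/12 = 0.0100833.
(1+i)^n = 157900/28500 = 5.54035, so n = ln 5.54035 / ln 1.01008 = 170.6455 months
= 170.6455/12 years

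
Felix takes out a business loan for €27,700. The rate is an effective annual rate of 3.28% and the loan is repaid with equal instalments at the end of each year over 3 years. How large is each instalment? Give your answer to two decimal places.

€9,845.55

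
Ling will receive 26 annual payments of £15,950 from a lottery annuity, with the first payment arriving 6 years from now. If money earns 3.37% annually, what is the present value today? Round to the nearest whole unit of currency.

PV at t=5 (ordinary 26-year annuity): 15950 × a(26|0.0337) = 15950 × 17.138927 = 273,365.8874
PV₀ = 273,365.8874 / (1+0.0337)^5 = 273,365.8874 / 1.180246 = 231,617.6963

£231,618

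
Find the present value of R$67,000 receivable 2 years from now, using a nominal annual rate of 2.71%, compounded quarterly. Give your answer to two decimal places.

R$63,476.86

i = 0.0271/4 = 0.006775 per quarter; n = 2·4 = 8.
Discount factor = (1+0.006775)^(−8) = 0.947416; PV = 67,000 × 0.947416 = 63,476.8579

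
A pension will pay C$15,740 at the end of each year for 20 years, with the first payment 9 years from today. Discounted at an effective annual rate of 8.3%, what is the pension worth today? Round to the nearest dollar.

Value one period before first payment (t=8): 15740 × [1 − (1+0.083)^(−20)] / 0.083 = 15740 × 9.602777 = 151,147.7041
PV₀ = 151,147.7041 / (1+0.083)^8 = 151,147.7041 / 1.892464 = 79,868.2009

C$79,868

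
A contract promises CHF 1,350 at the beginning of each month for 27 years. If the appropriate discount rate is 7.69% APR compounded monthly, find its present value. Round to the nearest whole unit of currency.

CHF 185,251

Periodic rate i = 0.0769/12 = 0.00640833; n = 27 × 12 = 324 periods.
PV = 1350 × [1 − (1+0.00640833)^(−324)] / 0.00640833 × (1+i) = 1350 × 137.223307 = 185,251.4643
Payments are at the start of each period, so multiply by (1+i).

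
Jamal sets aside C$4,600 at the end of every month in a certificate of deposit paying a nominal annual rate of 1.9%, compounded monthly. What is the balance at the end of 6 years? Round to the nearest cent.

With 12 periods per year: i = 0.00158333, n = 72.
Accumulation factor s(72|0.00158333) = 76.200687; FV = 4600 × 76.200687 = 350,523.1615

C$350,523.16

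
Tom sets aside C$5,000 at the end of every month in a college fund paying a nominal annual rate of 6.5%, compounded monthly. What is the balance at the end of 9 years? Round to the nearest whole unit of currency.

Periodic rate i = 0.065/12 = 0.00541667; n = 9 × 12 = 108 periods.
FV = PMT · [(1+i)^n − 1] / i = 5000 · 146.244833 = 731,224.1636

C$731,224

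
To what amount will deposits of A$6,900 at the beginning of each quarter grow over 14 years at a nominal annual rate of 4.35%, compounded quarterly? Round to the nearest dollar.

With 4 periods per year: i = 0.010875, n = 56.
FV = 6900 × [(1+0.010875)^56 − 1] / 0.010875 × (1+i) = 6900 × 77.389542 = 533,987.8428
(annuity-due: payments at period start, so ×(1+i).)

A$533,988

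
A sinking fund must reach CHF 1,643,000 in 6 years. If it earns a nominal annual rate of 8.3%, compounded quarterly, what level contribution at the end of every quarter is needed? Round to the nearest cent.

i = 0.083/4 = 0.02075 per quarter; n = 6·4 = 24.
PMT = 1.643e+06 / ( [(1+0.02075)^24 − 1] / 0.02075 ) = 1.643e+06 / 30.701819 = 53,514.7441

CHF 53,514.74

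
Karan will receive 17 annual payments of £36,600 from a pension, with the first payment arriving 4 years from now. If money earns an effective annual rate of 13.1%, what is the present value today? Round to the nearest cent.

Value one period before first payment (t=3): 36600 × [1 − (1+0.131)^(−17)] / 0.131 = 36600 × 6.691992 = 244,926.9140
PV₀ = 244,926.9140 / (1+0.131)^3 = 244,926.9140 / 1.446731 = 169,296.7791

£169,296.78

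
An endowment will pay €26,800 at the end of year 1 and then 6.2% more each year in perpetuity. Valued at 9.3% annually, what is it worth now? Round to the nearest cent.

PV = D₁/(r − g) = 26800/(0.093 − 0.062) = 864,516.1290

€864,516.13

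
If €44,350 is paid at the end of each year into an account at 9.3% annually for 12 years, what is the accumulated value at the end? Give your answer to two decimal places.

€909,403.58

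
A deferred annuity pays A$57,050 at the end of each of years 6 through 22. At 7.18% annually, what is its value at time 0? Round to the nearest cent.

A$388,941.26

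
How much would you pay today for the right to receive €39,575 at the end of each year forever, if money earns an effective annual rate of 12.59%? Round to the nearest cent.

€314,336.78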